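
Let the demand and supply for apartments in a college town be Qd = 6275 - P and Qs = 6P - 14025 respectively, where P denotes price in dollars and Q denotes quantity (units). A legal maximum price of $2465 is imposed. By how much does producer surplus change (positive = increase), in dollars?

-900450

Setting quantity demanded equal to quantity supplied, 6275 - P = 6P - 14025, gives P* = 2900 and Q* = 3375.
Because the ceiling (2465) lies below the market-clearing price, it is binding.
At P = 2465: Qd = 6275 - 2465 = 3810 and Qs = 6·2465 - 14025 = 765.
Producer surplus without the control is ½ · (2900 - 2337.5) · 3375 = 949218.75.
With the ceiling, producers sell 765 units at 2465, so PS = ½ · (2465 - 2337.5) · 765 = 48768.75.
Change in producer surplus = 48768.75 - 949218.75 = -900450.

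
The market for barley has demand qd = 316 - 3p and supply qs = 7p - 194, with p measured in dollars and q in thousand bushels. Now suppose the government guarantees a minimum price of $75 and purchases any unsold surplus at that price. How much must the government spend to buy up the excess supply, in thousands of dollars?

18000

Without the control the market clears where 316 - 3p = 7p - 194, i.e. p* = 51 and q* = 163.
The floor of 75 is above the equilibrium price 51, so it binds.
At p = 75: qd = 316 - 3·75 = 91 and qs = 7·75 - 194 = 331.
Surplus = qs - qd = 240.
Government expenditure = surplus × support price = 240 × 75 = 18000.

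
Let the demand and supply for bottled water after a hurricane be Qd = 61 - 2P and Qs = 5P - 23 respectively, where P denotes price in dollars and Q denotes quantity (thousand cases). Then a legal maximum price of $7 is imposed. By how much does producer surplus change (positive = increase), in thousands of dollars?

-122.5

Setting quantity demanded equal to quantity supplied, 61 - 2P = 5P - 23, gives P* = 12 and Q* = 37.
The ceiling of 7 is below the equilibrium price 12, so it binds.
At P = 7: Qd = 61 - 2·7 = 47 and Qs = 5·7 - 23 = 12.
Producer surplus without the control is ½ · (12 - 4.6) · 37 = 136.9.
With the ceiling, producers sell 12 units at 7, so PS = ½ · (7 - 4.6) · 12 = 14.4.
Change in producer surplus = 14.4 - 136.9 = -122.5.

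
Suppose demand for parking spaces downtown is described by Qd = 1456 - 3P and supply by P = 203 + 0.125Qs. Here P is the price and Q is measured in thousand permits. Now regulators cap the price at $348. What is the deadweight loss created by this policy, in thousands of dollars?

0

Rearranging supply gives Qs = 8P - 1624. Setting quantity demanded equal to quantity supplied, 1456 - 3P = 8P - 1624, gives P* = 280 and Q* = 616.
Since 348 is above P* = 280, the ceiling does not bind and the free-market outcome prevails.
Since the control does not bind, no trades are prevented and deadweight loss is zero.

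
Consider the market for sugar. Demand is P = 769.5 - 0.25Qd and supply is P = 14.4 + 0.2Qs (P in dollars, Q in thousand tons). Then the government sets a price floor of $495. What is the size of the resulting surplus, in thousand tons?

Rearranging demand gives Qd = 3078 - 4P; rearranging supply gives Qs = 5P - 72. In a free market, 3078 - 4P = 5P - 72 gives the equilibrium P* = 350, Q* = 1678.
The floor of 495 is above the equilibrium price 350, so it binds.
At P = 495: Qd = 3078 - 4·495 = 1098 and Qs = 5·495 - 72 = 2403.
Surplus = Qs - Qd = 2403 - 1098 = 1305.

1305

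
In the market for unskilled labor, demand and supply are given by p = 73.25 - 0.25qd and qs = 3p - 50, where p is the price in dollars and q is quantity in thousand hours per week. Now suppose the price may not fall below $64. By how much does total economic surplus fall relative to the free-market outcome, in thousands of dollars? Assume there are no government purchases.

1050

Rearranging demand gives qd = 293 - 4p. Setting quantity demanded equal to quantity supplied, 293 - 4p = 3p - 50, gives p* = 49 and q* = 97.
Because the floor (64) lies above the market-clearing price, it is binding.
At p = 64: qd = 293 - 4·64 = 37 and qs = 3·64 - 50 = 142.
Quantity traded falls to 37. At q = 37 the demand price is (293 - 37)/4 = 64 and the supply price is (50 + 37)/3 = 29.
Deadweight loss = ½ · (64 - 29) · (97 - 37) = ½ · 35 · 60 = 1050.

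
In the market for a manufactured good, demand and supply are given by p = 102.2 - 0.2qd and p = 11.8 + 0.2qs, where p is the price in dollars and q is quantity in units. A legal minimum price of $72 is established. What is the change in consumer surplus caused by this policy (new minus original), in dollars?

-2827.5

Rearranging demand gives qd = 511 - 5p; rearranging supply gives qs = 5p - 59. Equilibrium: 511 - 5p = 5p - 59, so 570 = 10p and p* = 57, q* = 226.
Since 72 > 57, the floor is binding.
At p = 72: qd = 511 - 5·72 = 151 and qs = 5·72 - 59 = 301.
Consumer surplus without the control is ½ · (102.2 - 57) · 226 = 5107.6.
With the floor, consumers buy 151 units at 72, so CS = ½ · (102.2 - 72) · 151 = 2280.1.
Change in consumer surplus = 2280.1 - 5107.6 = -2827.5.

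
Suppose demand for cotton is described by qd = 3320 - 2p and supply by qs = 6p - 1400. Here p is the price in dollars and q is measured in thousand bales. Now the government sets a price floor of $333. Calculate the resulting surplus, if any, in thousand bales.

Setting quantity demanded equal to quantity supplied, 3320 - 2p = 6p - 1400, gives p* = 590 and q* = 2140.
The floor of 333 is below the equilibrium price 590, so it is not binding; the market clears at p* = 590, q* = 2140.
Since the control does not bind, there is no surplus.

0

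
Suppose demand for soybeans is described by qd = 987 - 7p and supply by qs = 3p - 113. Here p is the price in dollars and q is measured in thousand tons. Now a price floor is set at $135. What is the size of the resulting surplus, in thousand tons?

Setting quantity demanded equal to quantity supplied, 987 - 7p = 3p - 113, gives p* = 110 and q* = 217.
Because the floor (135) lies above the market-clearing price, it is binding.
At p = 135: qd = 987 - 7·135 = 42 and qs = 3·135 - 113 = 292.
Surplus = qs - qd = 292 - 42 = 250.

250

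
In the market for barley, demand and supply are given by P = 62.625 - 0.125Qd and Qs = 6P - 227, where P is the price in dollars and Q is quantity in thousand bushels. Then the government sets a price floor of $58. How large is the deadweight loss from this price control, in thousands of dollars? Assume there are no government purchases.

336

Rearranging demand gives Qd = 501 - 8P. Equilibrium: 501 - 8P = 6P - 227, so 728 = 14P and P* = 52, Q* = 85.
Because the floor (58) lies above the market-clearing price, it is binding.
At P = 58: Qd = 501 - 8·58 = 37 and Qs = 6·58 - 227 = 121.
Quantity traded falls to 37. At Q = 37 the demand price is (501 - 37)/8 = 58 and the supply price is (227 + 37)/6 = 44.
Deadweight loss = ½ · (58 - 44) · (85 - 37) = ½ · 14 · 48 = 336.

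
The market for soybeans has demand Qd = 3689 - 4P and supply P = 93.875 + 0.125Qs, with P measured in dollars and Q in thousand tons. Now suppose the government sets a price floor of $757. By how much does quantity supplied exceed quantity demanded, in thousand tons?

4644

Rearranging supply gives Qs = 8P - 751. In a free market, 3689 - 4P = 8P - 751 gives the equilibrium P* = 370, Q* = 2209.
Because the floor (757) lies above the market-clearing price, it is binding.
At P = 757: Qd = 3689 - 4·757 = 661 and Qs = 8·757 - 751 = 5305.
Surplus = Qs - Qd = 5305 - 661 = 4644.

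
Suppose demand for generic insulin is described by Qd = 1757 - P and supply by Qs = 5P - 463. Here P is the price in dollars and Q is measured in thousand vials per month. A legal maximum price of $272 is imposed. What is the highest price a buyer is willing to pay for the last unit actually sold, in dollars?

860

Setting quantity demanded equal to quantity supplied, 1757 - P = 5P - 463, gives P* = 370 and Q* = 1387.
Since 272 < 370, the ceiling is binding.
At P = 272: Qd = 1757 - 272 = 1485 and Qs = 5·272 - 463 = 897.
Only 897 units reach the market. On the demand curve, the marginal buyer's willingness to pay at Q = 897 is (1757 - 897) = 860.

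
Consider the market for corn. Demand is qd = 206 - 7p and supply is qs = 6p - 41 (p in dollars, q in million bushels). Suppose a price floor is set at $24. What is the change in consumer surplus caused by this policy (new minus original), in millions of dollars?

Without the control the market clears where 206 - 7p = 6p - 41, i.e. p* = 19 and q* = 73.
Since 24 > 19, the floor is binding.
At p = 24: qd = 206 - 7·24 = 38 and qs = 6·24 - 41 = 103.
Consumer surplus without the control is ½ · (206/7 - 19) · 73 = 5329/14.
With the floor, consumers buy 38 units at 24, so CS = ½ · (206/7 - 24) · 38 = 722/7.
Change in consumer surplus = 722/7 - 5329/14 = -277.5.

-277.5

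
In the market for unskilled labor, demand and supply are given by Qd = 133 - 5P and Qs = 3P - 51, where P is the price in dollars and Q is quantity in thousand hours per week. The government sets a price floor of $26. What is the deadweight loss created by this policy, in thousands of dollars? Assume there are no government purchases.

Without the control the market clears where 133 - 5P = 3P - 51, i.e. P* = 23 and Q* = 18.
Because the floor (26) lies above the market-clearing price, it is binding.
At P = 26: Qd = 133 - 5·26 = 3 and Qs = 3·26 - 51 = 27.
Quantity traded falls to 3. At Q = 3 the demand price is (133 - 3)/5 = 26 and the supply price is (51 + 3)/3 = 18.
Deadweight loss = ½ · (26 - 18) · (18 - 3) = ½ · 8 · 15 = 60.

60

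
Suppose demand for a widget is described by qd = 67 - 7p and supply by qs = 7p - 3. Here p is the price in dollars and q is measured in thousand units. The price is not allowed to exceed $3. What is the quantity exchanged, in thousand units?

Equilibrium: 67 - 7p = 7p - 3, so 70 = 14p and p* = 5, q* = 32.
Because the ceiling (3) lies below the market-clearing price, it is binding.
At p = 3: qd = 67 - 7·3 = 46 and qs = 7·3 - 3 = 18.
The quantity actually transacted is the short side, supply: 18.

18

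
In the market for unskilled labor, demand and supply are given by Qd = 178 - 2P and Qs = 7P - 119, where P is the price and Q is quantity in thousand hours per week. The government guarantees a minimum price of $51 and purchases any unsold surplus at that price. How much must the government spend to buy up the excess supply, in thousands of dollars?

8262

Setting quantity demanded equal to quantity supplied, 178 - 2P = 7P - 119, gives P* = 33 and Q* = 112.
The floor of 51 is above the equilibrium price 33, so it binds.
At P = 51: Qd = 178 - 2·51 = 76 and Qs = 7·51 - 119 = 238.
Surplus = Qs - Qd = 162.
Government expenditure = surplus × support price = 162 × 51 = 8262.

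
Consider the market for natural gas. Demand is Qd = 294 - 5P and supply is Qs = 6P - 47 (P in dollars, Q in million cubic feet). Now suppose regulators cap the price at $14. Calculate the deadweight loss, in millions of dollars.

Without the control the market clears where 294 - 5P = 6P - 47, i.e. P* = 31 and Q* = 139.
The ceiling of 14 is below the equilibrium price 31, so it binds.
At P = 14: Qd = 294 - 5·14 = 224 and Qs = 6·14 - 47 = 37.
Quantity traded falls to 37. At Q = 37 the demand price is (294 - 37)/5 = 51.4 and the supply price is (47 + 37)/6 = 14.
Deadweight loss = ½ · (51.4 - 14) · (139 - 37) = ½ · 37.4 · 102 = 1907.4.

1907.4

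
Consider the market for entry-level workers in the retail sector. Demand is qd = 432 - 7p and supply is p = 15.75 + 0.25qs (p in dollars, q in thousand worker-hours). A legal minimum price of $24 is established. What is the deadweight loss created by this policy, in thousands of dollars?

Rearranging supply gives qs = 4p - 63. Equilibrium: 432 - 7p = 4p - 63, so 495 = 11p and p* = 45, q* = 117.
Since 24 is below p* = 45, the floor does not bind and the free-market outcome prevails.
Since the control does not bind, no trades are prevented and deadweight loss is zero.

0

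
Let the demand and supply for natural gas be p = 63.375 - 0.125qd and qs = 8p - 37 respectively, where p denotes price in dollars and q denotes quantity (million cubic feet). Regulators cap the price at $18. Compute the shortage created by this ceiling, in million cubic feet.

256

Rearranging demand gives qd = 507 - 8p. Equilibrium: 507 - 8p = 8p - 37, so 544 = 16p and p* = 34, q* = 235.
Because the ceiling (18) lies below the market-clearing price, it is binding.
At p = 18: qd = 507 - 8·18 = 363 and qs = 8·18 - 37 = 107.
Shortage = qd - qs = 363 - 107 = 256.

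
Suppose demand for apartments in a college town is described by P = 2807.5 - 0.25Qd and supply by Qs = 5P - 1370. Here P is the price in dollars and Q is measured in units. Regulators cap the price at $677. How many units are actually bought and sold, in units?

Rearranging demand gives Qd = 11230 - 4P. Setting quantity demanded equal to quantity supplied, 11230 - 4P = 5P - 1370, gives P* = 1400 and Q* = 5630.
Because the ceiling (677) lies below the market-clearing price, it is binding.
At P = 677: Qd = 11230 - 4·677 = 8522 and Qs = 5·677 - 1370 = 2015.
The quantity actually transacted is the short side, supply: 2015.

2015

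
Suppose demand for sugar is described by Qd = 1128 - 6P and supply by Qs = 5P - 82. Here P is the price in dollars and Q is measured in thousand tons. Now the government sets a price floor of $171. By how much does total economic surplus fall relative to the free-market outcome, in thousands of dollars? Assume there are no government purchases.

Equilibrium: 1128 - 6P = 5P - 82, so 1210 = 11P and P* = 110, Q* = 468.
Because the floor (171) lies above the market-clearing price, it is binding.
At P = 171: Qd = 1128 - 6·171 = 102 and Qs = 5·171 - 82 = 773.
Quantity traded falls to 102. At Q = 102 the demand price is (1128 - 102)/6 = 171 and the supply price is (82 + 102)/5 = 36.8.
Deadweight loss = ½ · (171 - 36.8) · (468 - 102) = ½ · 134.2 · 366 = 24558.6.

24558.6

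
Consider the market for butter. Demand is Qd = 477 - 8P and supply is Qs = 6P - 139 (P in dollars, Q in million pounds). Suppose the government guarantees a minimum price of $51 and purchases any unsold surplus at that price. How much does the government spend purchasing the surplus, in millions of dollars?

Equilibrium: 477 - 8P = 6P - 139, so 616 = 14P and P* = 44, Q* = 125.
Because the floor (51) lies above the market-clearing price, it is binding.
At P = 51: Qd = 477 - 8·51 = 69 and Qs = 6·51 - 139 = 167.
Surplus = Qs - Qd = 98.
Government expenditure = surplus × support price = 98 × 51 = 4998.

4998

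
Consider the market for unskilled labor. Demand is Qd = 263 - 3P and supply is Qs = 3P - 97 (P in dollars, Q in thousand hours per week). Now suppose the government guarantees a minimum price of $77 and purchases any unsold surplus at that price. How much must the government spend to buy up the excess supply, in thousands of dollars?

Without the control the market clears where 263 - 3P = 3P - 97, i.e. P* = 60 and Q* = 83.
The floor of 77 is above the equilibrium price 60, so it binds.
At P = 77: Qd = 263 - 3·77 = 32 and Qs = 3·77 - 97 = 134.
Surplus = Qs - Qd = 102.
Government expenditure = surplus × support price = 102 × 77 = 7854.

7854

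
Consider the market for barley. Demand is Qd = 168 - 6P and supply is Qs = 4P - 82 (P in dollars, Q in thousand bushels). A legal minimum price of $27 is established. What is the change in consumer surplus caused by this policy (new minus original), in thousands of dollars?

-24

Without the control the market clears where 168 - 6P = 4P - 82, i.e. P* = 25 and Q* = 18.
Since 27 > 25, the floor is binding.
At P = 27: Qd = 168 - 6·27 = 6 and Qs = 4·27 - 82 = 26.
Consumer surplus without the control is ½ · (28 - 25) · 18 = 27.
With the floor, consumers buy 6 units at 27, so CS = ½ · (28 - 27) · 6 = 3.
Change in consumer surplus = 3 - 27 = -24.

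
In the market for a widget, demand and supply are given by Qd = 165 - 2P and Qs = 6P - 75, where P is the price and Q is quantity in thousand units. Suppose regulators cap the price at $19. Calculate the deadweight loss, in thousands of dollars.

1452

Without the control the market clears where 165 - 2P = 6P - 75, i.e. P* = 30 and Q* = 105.
Since 19 < 30, the ceiling is binding.
At P = 19: Qd = 165 - 2·19 = 127 and Qs = 6·19 - 75 = 39.
Quantity traded falls to 39. At Q = 39 the demand price is (165 - 39)/2 = 63 and the supply price is (75 + 39)/6 = 19.
Deadweight loss = ½ · (63 - 19) · (105 - 39) = ½ · 44 · 66 = 1452.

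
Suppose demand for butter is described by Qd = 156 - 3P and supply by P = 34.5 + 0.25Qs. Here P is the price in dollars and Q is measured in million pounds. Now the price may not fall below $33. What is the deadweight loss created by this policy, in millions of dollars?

Rearranging supply gives Qs = 4P - 138. Equilibrium: 156 - 3P = 4P - 138, so 294 = 7P and P* = 42, Q* = 30.
The floor of 33 is below the equilibrium price 42, so it is not binding; the market clears at P* = 42, Q* = 30.
Since the control does not bind, no trades are prevented and deadweight loss is zero.

0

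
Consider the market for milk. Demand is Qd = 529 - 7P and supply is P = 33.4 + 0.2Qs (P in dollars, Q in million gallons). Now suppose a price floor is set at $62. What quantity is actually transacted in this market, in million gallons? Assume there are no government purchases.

Rearranging supply gives Qs = 5P - 167. Setting quantity demanded equal to quantity supplied, 529 - 7P = 5P - 167, gives P* = 58 and Q* = 123.
Since 62 > 58, the floor is binding.
At P = 62: Qd = 529 - 7·62 = 95 and Qs = 5·62 - 167 = 143.
The quantity actually transacted is the short side, demand: 95.

95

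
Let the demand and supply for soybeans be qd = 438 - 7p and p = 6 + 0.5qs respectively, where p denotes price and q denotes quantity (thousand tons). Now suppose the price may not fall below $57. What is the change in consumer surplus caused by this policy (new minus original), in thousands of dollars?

-444.5

Rearranging supply gives qs = 2p - 12. Setting quantity demanded equal to quantity supplied, 438 - 7p = 2p - 12, gives p* = 50 and q* = 88.
Since 57 > 50, the floor is binding.
At p = 57: qd = 438 - 7·57 = 39 and qs = 2·57 - 12 = 102.
Consumer surplus without the control is ½ · (438/7 - 50) · 88 = 3872/7.
With the floor, consumers buy 39 units at 57, so CS = ½ · (438/7 - 57) · 39 = 1521/14.
Change in consumer surplus = 1521/14 - 3872/7 = -444.5.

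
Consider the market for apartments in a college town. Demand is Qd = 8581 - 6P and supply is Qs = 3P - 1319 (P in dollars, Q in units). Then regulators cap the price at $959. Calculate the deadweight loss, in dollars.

44732.25

Setting quantity demanded equal to quantity supplied, 8581 - 6P = 3P - 1319, gives P* = 1100 and Q* = 1981.
Since 959 < 1100, the ceiling is binding.
At P = 959: Qd = 8581 - 6·959 = 2827 and Qs = 3·959 - 1319 = 1558.
Quantity traded falls to 1558. At Q = 1558 the demand price is (8581 - 1558)/6 = 1170.5 and the supply price is (1319 + 1558)/3 = 959.
Deadweight loss = ½ · (1170.5 - 959) · (1981 - 1558) = ½ · 211.5 · 423 = 44732.25.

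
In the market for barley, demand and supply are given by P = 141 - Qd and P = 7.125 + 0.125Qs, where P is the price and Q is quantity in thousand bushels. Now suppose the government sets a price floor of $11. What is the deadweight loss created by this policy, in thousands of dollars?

Rearranging demand gives Qd = 141 - P; rearranging supply gives Qs = 8P - 57. In a free market, 141 - P = 8P - 57 gives the equilibrium P* = 22, Q* = 119.
Since 11 is below P* = 22, the floor does not bind and the free-market outcome prevails.
Since the control does not bind, no trades are prevented and deadweight loss is zero.

0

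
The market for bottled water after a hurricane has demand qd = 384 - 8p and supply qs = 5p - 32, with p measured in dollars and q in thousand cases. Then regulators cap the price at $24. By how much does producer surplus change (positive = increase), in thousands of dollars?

-864

In a free market, 384 - 8p = 5p - 32 gives the equilibrium p* = 32, q* = 128.
Since 24 < 32, the ceiling is binding.
At p = 24: qd = 384 - 8·24 = 192 and qs = 5·24 - 32 = 88.
Producer surplus without the control is ½ · (32 - 6.4) · 128 = 1638.4.
With the ceiling, producers sell 88 units at 24, so PS = ½ · (24 - 6.4) · 88 = 774.4.
Change in producer surplus = 774.4 - 1638.4 = -864.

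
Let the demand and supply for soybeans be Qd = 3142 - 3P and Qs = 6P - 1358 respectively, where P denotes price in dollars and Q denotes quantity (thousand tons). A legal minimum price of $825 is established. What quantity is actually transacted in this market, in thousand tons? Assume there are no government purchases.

Setting quantity demanded equal to quantity supplied, 3142 - 3P = 6P - 1358, gives P* = 500 and Q* = 1642.
Since 825 > 500, the floor is binding.
At P = 825: Qd = 3142 - 3·825 = 667 and Qs = 6·825 - 1358 = 3592.
The quantity actually transacted is the short side, demand: 667.

667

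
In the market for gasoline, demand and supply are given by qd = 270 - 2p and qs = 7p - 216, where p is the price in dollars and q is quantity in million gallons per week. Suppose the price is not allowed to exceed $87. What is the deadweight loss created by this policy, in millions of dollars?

Setting quantity demanded equal to quantity supplied, 270 - 2p = 7p - 216, gives p* = 54 and q* = 162.
The ceiling of 87 is above the equilibrium price 54, so it is not binding; the market clears at p* = 54, q* = 162.
Since the control does not bind, no trades are prevented and deadweight loss is zero.

0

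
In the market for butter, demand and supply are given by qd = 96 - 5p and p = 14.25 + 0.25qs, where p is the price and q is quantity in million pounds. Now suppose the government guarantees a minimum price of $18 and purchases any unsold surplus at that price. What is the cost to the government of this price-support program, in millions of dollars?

Rearranging supply gives qs = 4p - 57. Without the control the market clears where 96 - 5p = 4p - 57, i.e. p* = 17 and q* = 11.
The floor of 18 is above the equilibrium price 17, so it binds.
At p = 18: qd = 96 - 5·18 = 6 and qs = 4·18 - 57 = 15.
Surplus = qs - qd = 9.
Government expenditure = surplus × support price = 9 × 18 = 162.

162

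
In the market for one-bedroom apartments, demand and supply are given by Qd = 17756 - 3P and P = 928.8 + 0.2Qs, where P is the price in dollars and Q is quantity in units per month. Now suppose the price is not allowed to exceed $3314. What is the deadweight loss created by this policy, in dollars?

0

Rearranging supply gives Qs = 5P - 4644. Without the control the market clears where 17756 - 3P = 5P - 4644, i.e. P* = 2800 and Q* = 9356.
The ceiling of 3314 is above the equilibrium price 2800, so it is not binding; the market clears at P* = 2800, Q* = 9356.
Since the control does not bind, no trades are prevented and deadweight loss is zero.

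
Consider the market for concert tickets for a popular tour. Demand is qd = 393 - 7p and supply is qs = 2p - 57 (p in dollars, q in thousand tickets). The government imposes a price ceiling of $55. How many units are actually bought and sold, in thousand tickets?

Without the control the market clears where 393 - 7p = 2p - 57, i.e. p* = 50 and q* = 43.
The ceiling of 55 is above the equilibrium price 50, so it is not binding; the market clears at p* = 50, q* = 43.

43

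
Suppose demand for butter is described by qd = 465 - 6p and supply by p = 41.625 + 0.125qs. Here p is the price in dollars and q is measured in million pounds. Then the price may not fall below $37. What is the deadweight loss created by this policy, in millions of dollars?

0

Rearranging supply gives qs = 8p - 333. Equilibrium: 465 - 6p = 8p - 333, so 798 = 14p and p* = 57, q* = 123.
Since 37 is below p* = 57, the floor does not bind and the free-market outcome prevails.
Since the control does not bind, no trades are prevented and deadweight loss is zero.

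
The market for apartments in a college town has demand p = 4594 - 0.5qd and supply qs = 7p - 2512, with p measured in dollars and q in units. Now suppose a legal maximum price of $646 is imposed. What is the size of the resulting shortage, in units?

5886

Rearranging demand gives qd = 9188 - 2p. Without the control the market clears where 9188 - 2p = 7p - 2512, i.e. p* = 1300 and q* = 6588.
The ceiling of 646 is below the equilibrium price 1300, so it binds.
At p = 646: qd = 9188 - 2·646 = 7896 and qs = 7·646 - 2512 = 2010.
Shortage = qd - qs = 7896 - 2010 = 5886.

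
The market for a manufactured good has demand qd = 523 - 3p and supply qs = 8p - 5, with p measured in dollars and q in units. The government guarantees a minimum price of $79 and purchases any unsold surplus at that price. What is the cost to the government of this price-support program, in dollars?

26939

Setting quantity demanded equal to quantity supplied, 523 - 3p = 8p - 5, gives p* = 48 and q* = 379.
Because the floor (79) lies above the market-clearing price, it is binding.
At p = 79: qd = 523 - 3·79 = 286 and qs = 8·79 - 5 = 627.
Surplus = qs - qd = 341.
Government expenditure = surplus × support price = 341 × 79 = 26939.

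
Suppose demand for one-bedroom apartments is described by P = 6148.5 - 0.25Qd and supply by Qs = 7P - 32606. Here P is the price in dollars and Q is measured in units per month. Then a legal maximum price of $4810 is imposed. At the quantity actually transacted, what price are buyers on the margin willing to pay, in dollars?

Rearranging demand gives Qd = 24594 - 4P. Without the control the market clears where 24594 - 4P = 7P - 32606, i.e. P* = 5200 and Q* = 3794.
Since 4810 < 5200, the ceiling is binding.
At P = 4810: Qd = 24594 - 4·4810 = 5354 and Qs = 7·4810 - 32606 = 1064.
Only 1064 units reach the market. On the demand curve, the marginal buyer's willingness to pay at Q = 1064 is (24594 - 1064)/4 = 5882.5.

5882.5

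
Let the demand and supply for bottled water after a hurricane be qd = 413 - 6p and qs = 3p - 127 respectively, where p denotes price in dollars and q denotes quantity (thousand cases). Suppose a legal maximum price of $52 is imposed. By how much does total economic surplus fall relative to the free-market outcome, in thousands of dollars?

144

In a free market, 413 - 6p = 3p - 127 gives the equilibrium p* = 60, q* = 53.
The ceiling of 52 is below the equilibrium price 60, so it binds.
At p = 52: qd = 413 - 6·52 = 101 and qs = 3·52 - 127 = 29.
Quantity traded falls to 29. At q = 29 the demand price is (413 - 29)/6 = 64 and the supply price is (127 + 29)/3 = 52.
Deadweight loss = ½ · (64 - 52) · (53 - 29) = ½ · 12 · 24 = 144.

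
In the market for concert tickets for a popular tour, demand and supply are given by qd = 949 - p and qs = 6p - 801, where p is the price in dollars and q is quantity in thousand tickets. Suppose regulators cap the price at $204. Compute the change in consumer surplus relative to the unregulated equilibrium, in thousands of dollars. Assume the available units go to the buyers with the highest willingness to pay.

-18630

Without the control the market clears where 949 - p = 6p - 801, i.e. p* = 250 and q* = 699.
Since 204 < 250, the ceiling is binding.
At p = 204: qd = 949 - 204 = 745 and qs = 6·204 - 801 = 423.
Consumer surplus without the control is ½ · (949 - 250) · 699 = 244300.5.
With the ceiling, 423 units are sold at 204 (assume they go to the highest-value buyers). The demand price at q = 423 is 526, so CS = ½ · [(949 - 204) + (526 - 204)] · 423 = 225670.5.
Change in consumer surplus = 225670.5 - 244300.5 = -18630.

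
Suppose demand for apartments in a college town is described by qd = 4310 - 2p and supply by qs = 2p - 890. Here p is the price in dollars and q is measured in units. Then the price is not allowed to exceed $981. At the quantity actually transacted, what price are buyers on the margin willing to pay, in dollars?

1619

In a free market, 4310 - 2p = 2p - 890 gives the equilibrium p* = 1300, q* = 1710.
The ceiling of 981 is below the equilibrium price 1300, so it binds.
At p = 981: qd = 4310 - 2·981 = 2348 and qs = 2·981 - 890 = 1072.
Only 1072 units reach the market. On the demand curve, the marginal buyer's willingness to pay at q = 1072 is (4310 - 1072)/2 = 1619.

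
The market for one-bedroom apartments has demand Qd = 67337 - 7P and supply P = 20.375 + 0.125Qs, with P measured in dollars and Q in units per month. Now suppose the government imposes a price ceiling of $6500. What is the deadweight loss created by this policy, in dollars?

Rearranging supply gives Qs = 8P - 163. Equilibrium: 67337 - 7P = 8P - 163, so 67500 = 15P and P* = 4500, Q* = 35837.
The ceiling of 6500 is above the equilibrium price 4500, so it is not binding; the market clears at P* = 4500, Q* = 35837.
Since the control does not bind, no trades are prevented and deadweight loss is zero.

0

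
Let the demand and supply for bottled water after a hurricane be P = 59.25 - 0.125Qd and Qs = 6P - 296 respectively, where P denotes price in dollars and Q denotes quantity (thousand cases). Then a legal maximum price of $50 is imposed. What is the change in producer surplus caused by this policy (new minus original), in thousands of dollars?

-95

Rearranging demand gives Qd = 474 - 8P. Equilibrium: 474 - 8P = 6P - 296, so 770 = 14P and P* = 55, Q* = 34.
The ceiling of 50 is below the equilibrium price 55, so it binds.
At P = 50: Qd = 474 - 8·50 = 74 and Qs = 6·50 - 296 = 4.
Producer surplus without the control is ½ · (55 - 148/3) · 34 = 289/3.
With the ceiling, producers sell 4 units at 50, so PS = ½ · (50 - 148/3) · 4 = 4/3.
Change in producer surplus = 4/3 - 289/3 = -95.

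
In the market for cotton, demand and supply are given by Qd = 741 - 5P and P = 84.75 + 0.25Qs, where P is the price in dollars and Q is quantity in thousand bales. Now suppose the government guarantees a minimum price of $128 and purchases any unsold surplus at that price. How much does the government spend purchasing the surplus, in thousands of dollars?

Rearranging supply gives Qs = 4P - 339. Without the control the market clears where 741 - 5P = 4P - 339, i.e. P* = 120 and Q* = 141.
Since 128 > 120, the floor is binding.
At P = 128: Qd = 741 - 5·128 = 101 and Qs = 4·128 - 339 = 173.
Surplus = Qs - Qd = 72.
Government expenditure = surplus × support price = 72 × 128 = 9216.

9216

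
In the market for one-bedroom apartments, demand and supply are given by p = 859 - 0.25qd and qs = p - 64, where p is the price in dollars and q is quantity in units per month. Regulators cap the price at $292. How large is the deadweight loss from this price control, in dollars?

Rearranging demand gives qd = 3436 - 4p. Setting quantity demanded equal to quantity supplied, 3436 - 4p = p - 64, gives p* = 700 and q* = 636.
Because the ceiling (292) lies below the market-clearing price, it is binding.
At p = 292: qd = 3436 - 4·292 = 2268 and qs = 292 - 64 = 228.
Quantity traded falls to 228. At q = 228 the demand price is (3436 - 228)/4 = 802 and the supply price is 64 + 228 = 292.
Deadweight loss = ½ · (802 - 292) · (636 - 228) = ½ · 510 · 408 = 104040.

104040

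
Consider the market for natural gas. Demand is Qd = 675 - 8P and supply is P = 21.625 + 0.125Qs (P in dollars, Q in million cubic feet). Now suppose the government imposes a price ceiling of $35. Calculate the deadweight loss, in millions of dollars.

2592

Rearranging supply gives Qs = 8P - 173. Equilibrium: 675 - 8P = 8P - 173, so 848 = 16P and P* = 53, Q* = 251.
The ceiling of 35 is below the equilibrium price 53, so it binds.
At P = 35: Qd = 675 - 8·35 = 395 and Qs = 8·35 - 173 = 107.
Quantity traded falls to 107. At Q = 107 the demand price is (675 - 107)/8 = 71 and the supply price is (173 + 107)/8 = 35.
Deadweight loss = ½ · (71 - 35) · (251 - 107) = ½ · 36 · 144 = 2592.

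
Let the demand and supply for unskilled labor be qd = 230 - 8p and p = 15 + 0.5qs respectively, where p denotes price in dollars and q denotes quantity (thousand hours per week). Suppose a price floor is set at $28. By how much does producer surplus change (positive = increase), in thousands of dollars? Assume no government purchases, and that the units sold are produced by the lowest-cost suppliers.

-52

Rearranging supply gives qs = 2p - 30. In a free market, 230 - 8p = 2p - 30 gives the equilibrium p* = 26, q* = 22.
Because the floor (28) lies above the market-clearing price, it is binding.
At p = 28: qd = 230 - 8·28 = 6 and qs = 2·28 - 30 = 26.
Producer surplus without the control is ½ · (26 - 15) · 22 = 121.
With the floor, 6 units are sold at 28. The supply price at q = 6 is 18, so PS = ½ · [(28 - 15) + (28 - 18)] · 6 = 69.
Change in producer surplus = 69 - 121 = -52.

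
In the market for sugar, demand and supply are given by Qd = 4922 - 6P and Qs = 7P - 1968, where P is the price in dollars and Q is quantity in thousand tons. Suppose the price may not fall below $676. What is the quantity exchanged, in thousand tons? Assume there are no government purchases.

Equilibrium: 4922 - 6P = 7P - 1968, so 6890 = 13P and P* = 530, Q* = 1742.
Because the floor (676) lies above the market-clearing price, it is binding.
At P = 676: Qd = 4922 - 6·676 = 866 and Qs = 7·676 - 1968 = 2764.
The quantity actually transacted is the short side, demand: 866.

866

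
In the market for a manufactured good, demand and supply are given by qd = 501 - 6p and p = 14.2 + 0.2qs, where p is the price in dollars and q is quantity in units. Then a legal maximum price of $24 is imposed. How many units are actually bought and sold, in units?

49

Rearranging supply gives qs = 5p - 71. Without the control the market clears where 501 - 6p = 5p - 71, i.e. p* = 52 and q* = 189.
Since 24 < 52, the ceiling is binding.
At p = 24: qd = 501 - 6·24 = 357 and qs = 5·24 - 71 = 49.
The quantity actually transacted is the short side, supply: 49.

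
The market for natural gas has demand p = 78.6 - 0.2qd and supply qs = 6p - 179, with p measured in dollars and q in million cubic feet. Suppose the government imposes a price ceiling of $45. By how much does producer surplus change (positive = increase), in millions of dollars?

-784

Rearranging demand gives qd = 393 - 5p. In a free market, 393 - 5p = 6p - 179 gives the equilibrium p* = 52, q* = 133.
The ceiling of 45 is below the equilibrium price 52, so it binds.
At p = 45: qd = 393 - 5·45 = 168 and qs = 6·45 - 179 = 91.
Producer surplus without the control is ½ · (52 - 179/6) · 133 = 17689/12.
With the ceiling, producers sell 91 units at 45, so PS = ½ · (45 - 179/6) · 91 = 8281/12.
Change in producer surplus = 8281/12 - 17689/12 = -784.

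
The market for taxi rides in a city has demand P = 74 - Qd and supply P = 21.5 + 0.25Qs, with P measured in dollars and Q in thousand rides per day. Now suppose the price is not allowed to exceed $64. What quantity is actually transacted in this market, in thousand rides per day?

42

Rearranging demand gives Qd = 74 - P; rearranging supply gives Qs = 4P - 86. Equilibrium: 74 - P = 4P - 86, so 160 = 5P and P* = 32, Q* = 42.
The ceiling of 64 is above the equilibrium price 32, so it is not binding; the market clears at P* = 32, Q* = 42.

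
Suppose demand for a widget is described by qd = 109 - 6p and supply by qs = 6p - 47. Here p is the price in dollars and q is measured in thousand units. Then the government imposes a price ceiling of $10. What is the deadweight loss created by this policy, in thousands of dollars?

Equilibrium: 109 - 6p = 6p - 47, so 156 = 12p and p* = 13, q* = 31.
Because the ceiling (10) lies below the market-clearing price, it is binding.
At p = 10: qd = 109 - 6·10 = 49 and qs = 6·10 - 47 = 13.
Quantity traded falls to 13. At q = 13 the demand price is (109 - 13)/6 = 16 and the supply price is (47 + 13)/6 = 10.
Deadweight loss = ½ · (16 - 10) · (31 - 13) = ½ · 6 · 18 = 54.

54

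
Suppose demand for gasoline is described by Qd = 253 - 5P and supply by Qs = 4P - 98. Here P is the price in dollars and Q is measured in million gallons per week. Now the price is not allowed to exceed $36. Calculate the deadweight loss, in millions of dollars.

32.4

Setting quantity demanded equal to quantity supplied, 253 - 5P = 4P - 98, gives P* = 39 and Q* = 58.
Since 36 < 39, the ceiling is binding.
At P = 36: Qd = 253 - 5·36 = 73 and Qs = 4·36 - 98 = 46.
Quantity traded falls to 46. At Q = 46 the demand price is (253 - 46)/5 = 41.4 and the supply price is (98 + 46)/4 = 36.
Deadweight loss = ½ · (41.4 - 36) · (58 - 46) = ½ · 5.4 · 12 = 32.4.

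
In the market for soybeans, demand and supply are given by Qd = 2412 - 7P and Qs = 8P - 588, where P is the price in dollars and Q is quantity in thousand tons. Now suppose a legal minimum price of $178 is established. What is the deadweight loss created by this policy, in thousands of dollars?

Equilibrium: 2412 - 7P = 8P - 588, so 3000 = 15P and P* = 200, Q* = 1012.
The floor of 178 is below the equilibrium price 200, so it is not binding; the market clears at P* = 200, Q* = 1012.
Since the control does not bind, no trades are prevented and deadweight loss is zero.

0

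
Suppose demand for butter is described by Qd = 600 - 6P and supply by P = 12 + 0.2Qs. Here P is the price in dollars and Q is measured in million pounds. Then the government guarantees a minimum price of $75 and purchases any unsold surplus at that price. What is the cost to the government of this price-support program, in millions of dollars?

Rearranging supply gives Qs = 5P - 60. Setting quantity demanded equal to quantity supplied, 600 - 6P = 5P - 60, gives P* = 60 and Q* = 240.
The floor of 75 is above the equilibrium price 60, so it binds.
At P = 75: Qd = 600 - 6·75 = 150 and Qs = 5·75 - 60 = 315.
Surplus = Qs - Qd = 165.
Government expenditure = surplus × support price = 165 × 75 = 12375.

12375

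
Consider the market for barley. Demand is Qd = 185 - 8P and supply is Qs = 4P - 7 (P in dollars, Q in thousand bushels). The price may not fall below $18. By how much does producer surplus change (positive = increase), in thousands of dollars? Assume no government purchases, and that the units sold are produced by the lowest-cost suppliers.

50

Without the control the market clears where 185 - 8P = 4P - 7, i.e. P* = 16 and Q* = 57.
Because the floor (18) lies above the market-clearing price, it is binding.
At P = 18: Qd = 185 - 8·18 = 41 and Qs = 4·18 - 7 = 65.
Producer surplus without the control is ½ · (16 - 1.75) · 57 = 406.125.
With the floor, 41 units are sold at 18. The supply price at Q = 41 is 12, so PS = ½ · [(18 - 1.75) + (18 - 12)] · 41 = 456.125.
Change in producer surplus = 456.125 - 406.125 = 50.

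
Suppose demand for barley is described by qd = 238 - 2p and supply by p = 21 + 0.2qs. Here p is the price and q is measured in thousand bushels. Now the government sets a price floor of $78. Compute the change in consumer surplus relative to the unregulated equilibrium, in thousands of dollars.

-3219

Rearranging supply gives qs = 5p - 105. In a free market, 238 - 2p = 5p - 105 gives the equilibrium p* = 49, q* = 140.
Since 78 > 49, the floor is binding.
At p = 78: qd = 238 - 2·78 = 82 and qs = 5·78 - 105 = 285.
Consumer surplus without the control is ½ · (119 - 49) · 140 = 4900.
With the floor, consumers buy 82 units at 78, so CS = ½ · (119 - 78) · 82 = 1681.
Change in consumer surplus = 1681 - 4900 = -3219.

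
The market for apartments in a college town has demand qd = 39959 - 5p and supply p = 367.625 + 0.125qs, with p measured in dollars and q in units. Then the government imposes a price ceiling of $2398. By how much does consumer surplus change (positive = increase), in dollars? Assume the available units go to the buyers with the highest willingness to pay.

Rearranging supply gives qs = 8p - 2941. Equilibrium: 39959 - 5p = 8p - 2941, so 42900 = 13p and p* = 3300, q* = 23459.
Since 2398 < 3300, the ceiling is binding.
At p = 2398: qd = 39959 - 5·2398 = 27969 and qs = 8·2398 - 2941 = 16243.
Consumer surplus without the control is ½ · (7991.8 - 3300) · 23459 = 55032468.1.
With the ceiling, 16243 units are sold at 2398 (assume they go to the highest-value buyers). The demand price at q = 16243 is 4743.2, so CS = ½ · [(7991.8 - 2398) + (4743.2 - 2398)] · 16243 = 64476588.5.
Change in consumer surplus = 64476588.5 - 55032468.1 = 9444120.4.

9444120.4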